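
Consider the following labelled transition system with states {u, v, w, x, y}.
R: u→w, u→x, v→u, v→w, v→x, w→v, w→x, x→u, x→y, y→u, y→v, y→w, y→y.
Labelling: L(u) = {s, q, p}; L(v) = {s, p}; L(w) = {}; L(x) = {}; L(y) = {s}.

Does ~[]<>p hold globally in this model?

Let φ = ~[]<>p. Evaluate φ at each world:
  u (successors {w, x}): φ is false.
  v (successors {u, w, x}): φ is true.
  w (successors {v, x}): φ is false.
  x (successors {u, y}): φ is true.
  y (successors {u, v, w, y}): φ is true.
Detail at u (counterexample):
  At u: []<>p is true, so ~[]<>p is false.
    At u: []<>p requires <>p at every successor {w, x}.
      At w: <>p is true.
      At x: <>p is true.
    So []<>p is true at u.

No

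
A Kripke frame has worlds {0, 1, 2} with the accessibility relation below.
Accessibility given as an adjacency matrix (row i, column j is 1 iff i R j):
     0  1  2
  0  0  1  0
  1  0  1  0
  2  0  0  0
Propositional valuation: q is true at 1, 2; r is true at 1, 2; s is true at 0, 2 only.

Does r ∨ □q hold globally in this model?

Yes

Recall that □ψ holds at a world iff ψ holds at every accessible world, and ◇ψ holds iff ψ holds at some accessible world.
Let φ = r ∨ □q. Evaluate φ at each world:
  0 (successors {1}): φ is true.
  1 (successors {1}): φ is true.
  2 (successors ∅): φ is true.
For instance, at 0:
  At 0: r is false, □q is true, so r ∨ □q is true.
    At 0: □q requires q at every successor {1}.
      At 1: q is true.
    So □q is true at 0.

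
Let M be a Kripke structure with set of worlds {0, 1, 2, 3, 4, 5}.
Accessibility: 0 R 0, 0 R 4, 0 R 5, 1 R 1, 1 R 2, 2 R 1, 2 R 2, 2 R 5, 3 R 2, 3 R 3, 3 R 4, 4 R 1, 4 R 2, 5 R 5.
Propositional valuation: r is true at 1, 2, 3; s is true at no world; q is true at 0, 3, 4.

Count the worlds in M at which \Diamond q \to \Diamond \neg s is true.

6

Recall that \Diamond ψ holds at a world iff ψ holds at some accessible world.
Let φ = \Diamond q \to \Diamond \neg s. Evaluate φ at each world:
  0 (successors {0, 4, 5}): φ is true.
  1 (successors {1, 2}): φ is true.
  2 (successors {1, 2, 5}): φ is true.
  3 (successors {2, 3, 4}): φ is true.
  4 (successors {1, 2}): φ is true.
  5 (successors {5}): φ is true.
For instance, at 1:
  At 1: \Diamond q is false, \Diamond \neg s is true, so \Diamond q \to \Diamond \neg s is true.
    At 1: \Diamond q requires q at some successor in {1, 2}.
      At 1: q is false.
      At 2: q is false.
    So \Diamond q is false at 1.
    At 1: \Diamond \neg s requires \neg s at some successor in {1, 2}.
      \neg s holds at 1, so \Diamond \neg s is true at 1.
Satisfying worlds: {0, 1, 2, 3, 4, 5}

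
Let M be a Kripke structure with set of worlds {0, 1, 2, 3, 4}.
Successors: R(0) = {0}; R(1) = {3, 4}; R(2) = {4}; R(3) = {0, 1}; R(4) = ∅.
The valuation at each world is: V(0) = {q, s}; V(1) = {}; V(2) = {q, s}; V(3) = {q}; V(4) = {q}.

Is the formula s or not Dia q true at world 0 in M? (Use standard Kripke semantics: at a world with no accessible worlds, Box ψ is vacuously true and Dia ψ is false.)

At 0: s is true, not Dia q is false, so s or not Dia q is true.
  At 0: Dia q is true, so not Dia q is false.
    At 0: Dia q requires q at some successor in {0}.
      q holds at 0, so Dia q is true at 0.

Yes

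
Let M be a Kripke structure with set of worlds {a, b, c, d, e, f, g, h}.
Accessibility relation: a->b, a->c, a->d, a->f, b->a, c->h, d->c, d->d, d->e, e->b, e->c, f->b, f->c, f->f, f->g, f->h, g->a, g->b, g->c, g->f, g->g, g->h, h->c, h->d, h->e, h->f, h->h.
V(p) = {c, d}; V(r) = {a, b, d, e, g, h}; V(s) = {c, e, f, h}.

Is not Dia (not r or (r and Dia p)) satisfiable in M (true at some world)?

No

Let φ = not Dia (not r or (r and Dia p)). Evaluate φ at each world:
  a (successors {b, c, d, f}): φ is false.
  b (successors {a}): φ is false.
  c (successors {h}): φ is false.
  d (successors {c, d, e}): φ is false.
  e (successors {b, c}): φ is false.
  f (successors {b, c, f, g, h}): φ is false.
  g (successors {a, b, c, f, g, h}): φ is false.
  h (successors {c, d, e, f, h}): φ is false.
For instance, at b:
  At b: Dia (not r or (r and Dia p)) is true, so not Dia (not r or (r and Dia p)) is false.
    At b: Dia (not r or (r and Dia p)) requires not r or (r and Dia p) at some successor in {a}.
      not r or (r and Dia p) holds at a, so Dia (not r or (r and Dia p)) is true at b.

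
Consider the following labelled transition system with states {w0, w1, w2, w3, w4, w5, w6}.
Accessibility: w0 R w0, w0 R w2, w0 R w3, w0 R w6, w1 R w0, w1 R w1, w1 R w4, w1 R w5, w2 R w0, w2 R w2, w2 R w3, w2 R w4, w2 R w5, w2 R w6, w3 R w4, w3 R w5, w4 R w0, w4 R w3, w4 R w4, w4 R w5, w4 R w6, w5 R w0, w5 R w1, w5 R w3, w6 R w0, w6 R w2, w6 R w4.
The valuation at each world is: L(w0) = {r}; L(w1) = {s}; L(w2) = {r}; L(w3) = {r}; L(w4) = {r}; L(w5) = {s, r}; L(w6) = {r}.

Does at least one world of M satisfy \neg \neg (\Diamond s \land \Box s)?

No

Let φ = \neg \neg (\Diamond s \land \Box s). Evaluate φ at each world:
  w0 (successors {w0, w2, w3, w6}): φ is false.
  w1 (successors {w0, w1, w4, w5}): φ is false.
  w2 (successors {w0, w2, w3, w4, w5, w6}): φ is false.
  w3 (successors {w4, w5}): φ is false.
  w4 (successors {w0, w3, w4, w5, w6}): φ is false.
  w5 (successors {w0, w1, w3}): φ is false.
  w6 (successors {w0, w2, w4}): φ is false.
For instance, at w2:
  At w2: \neg (\Diamond s \land \Box s) is true, so \neg \neg (\Diamond s \land \Box s) is false.
    At w2: \Diamond s \land \Box s is false, so \neg (\Diamond s \land \Box s) is true.
      At w2: \Diamond s is true, \Box s is false, so \Diamond s \land \Box s is false.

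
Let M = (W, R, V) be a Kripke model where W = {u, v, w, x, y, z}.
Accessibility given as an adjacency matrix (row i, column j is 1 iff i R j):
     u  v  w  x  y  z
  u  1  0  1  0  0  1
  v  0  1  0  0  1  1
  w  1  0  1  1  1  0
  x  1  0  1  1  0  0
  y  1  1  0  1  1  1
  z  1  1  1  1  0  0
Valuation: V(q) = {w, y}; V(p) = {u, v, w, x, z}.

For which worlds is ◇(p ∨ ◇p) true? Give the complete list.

u, v, w, x, y, z

Recall that ◇ψ holds at a world iff ψ holds at some accessible world.
Let φ = ◇(p ∨ ◇p). Evaluate φ at each world:
  u (successors {u, w, z}): φ is true.
  v (successors {v, y, z}): φ is true.
  w (successors {u, w, x, y}): φ is true.
  x (successors {u, w, x}): φ is true.
  y (successors {u, v, x, y, z}): φ is true.
  z (successors {u, v, w, x}): φ is true.
For instance, at w:
  At w: ◇(p ∨ ◇p) requires p ∨ ◇p at some successor in {u, w, x, y}.
    p ∨ ◇p holds at u, so ◇(p ∨ ◇p) is true at w.
      At u: p is true, ◇p is true, so p ∨ ◇p is true.
Satisfying worlds: {u, v, w, x, y, z}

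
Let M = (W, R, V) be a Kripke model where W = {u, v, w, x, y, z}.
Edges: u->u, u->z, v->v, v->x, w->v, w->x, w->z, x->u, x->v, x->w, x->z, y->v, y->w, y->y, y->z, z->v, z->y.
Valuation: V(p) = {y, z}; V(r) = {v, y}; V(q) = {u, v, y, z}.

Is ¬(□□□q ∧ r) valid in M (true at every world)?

Recall that □ψ holds at a world iff ψ holds at every accessible world, and ◇ψ holds iff ψ holds at some accessible world.
Let φ = ¬(□□□q ∧ r). Evaluate φ at each world:
  u (successors {u, z}): φ is true.
  v (successors {v, x}): φ is true.
  w (successors {v, x, z}): φ is true.
  x (successors {u, v, w, z}): φ is true.
  y (successors {v, w, y, z}): φ is true.
  z (successors {v, y}): φ is true.
For instance, at x:
  At x: □□□q ∧ r is false, so ¬(□□□q ∧ r) is true.
    At x: □□□q is false, r is false, so □□□q ∧ r is false.
      At x: □□□q requires □□q at every successor {u, v, w, z}.
        □□q fails at v, so □□□q is false at x.

Yes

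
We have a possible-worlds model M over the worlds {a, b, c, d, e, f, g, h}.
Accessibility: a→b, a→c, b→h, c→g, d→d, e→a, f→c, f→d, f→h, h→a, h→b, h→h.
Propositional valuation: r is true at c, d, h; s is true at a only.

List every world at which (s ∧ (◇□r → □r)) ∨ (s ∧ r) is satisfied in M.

Let φ = (s ∧ (◇□r → □r)) ∨ (s ∧ r). Evaluate φ at each world:
  a (successors {b, c}): φ is false.
  b (successors {h}): φ is false.
  c (successors {g}): φ is false.
  d (successors {d}): φ is false.
  e (successors {a}): φ is false.
  f (successors {c, d, h}): φ is false.
  g (successors ∅): φ is false.
  h (successors {a, b, h}): φ is false.
For instance, at a:
  At a: s ∧ (◇□r → □r) is false, s ∧ r is false, so (s ∧ (◇□r → □r)) ∨ (s ∧ r) is false.
    At a: s is true, ◇□r → □r is false, so s ∧ (◇□r → □r) is false.
      At a: ◇□r is true, □r is false, so ◇□r → □r is false.
Satisfying worlds: none.

none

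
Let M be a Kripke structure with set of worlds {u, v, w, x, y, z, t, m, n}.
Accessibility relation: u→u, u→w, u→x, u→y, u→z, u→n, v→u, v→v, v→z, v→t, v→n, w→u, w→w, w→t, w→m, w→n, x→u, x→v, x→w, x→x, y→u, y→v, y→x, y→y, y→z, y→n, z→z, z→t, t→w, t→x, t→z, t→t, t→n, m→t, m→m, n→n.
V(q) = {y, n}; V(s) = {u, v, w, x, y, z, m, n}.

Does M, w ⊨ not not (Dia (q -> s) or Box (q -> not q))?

Recall that Box ψ holds at a world iff ψ holds at every accessible world, and Dia ψ holds iff ψ holds at some accessible world.
At w: not (Dia (q -> s) or Box (q -> not q)) is false, so not not (Dia (q -> s) or Box (q -> not q)) is true.
  At w: Dia (q -> s) or Box (q -> not q) is true, so not (Dia (q -> s) or Box (q -> not q)) is false.
    At w: Dia (q -> s) is true, Box (q -> not q) is false, so Dia (q -> s) or Box (q -> not q) is true.
      At w: Dia (q -> s) requires q -> s at some successor in {u, w, t, m, n}.
        q -> s holds at u, so Dia (q -> s) is true at w.
      At w: Box (q -> not q) requires q -> not q at every successor {u, w, t, m, n}.
        q -> not q fails at n, so Box (q -> not q) is false at w.

Yes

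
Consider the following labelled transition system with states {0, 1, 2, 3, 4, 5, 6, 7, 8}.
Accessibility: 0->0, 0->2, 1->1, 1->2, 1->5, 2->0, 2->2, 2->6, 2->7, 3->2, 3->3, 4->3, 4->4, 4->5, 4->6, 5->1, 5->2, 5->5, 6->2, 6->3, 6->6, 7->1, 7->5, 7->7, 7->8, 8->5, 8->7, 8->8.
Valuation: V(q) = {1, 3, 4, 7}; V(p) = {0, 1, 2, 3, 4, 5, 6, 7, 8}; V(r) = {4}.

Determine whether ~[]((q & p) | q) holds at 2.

Yes

At 2: []((q & p) | q) is false, so ~[]((q & p) | q) is true.
  At 2: []((q & p) | q) requires (q & p) | q at every successor {0, 2, 6, 7}.
    (q & p) | q fails at 0, so []((q & p) | q) is false at 2.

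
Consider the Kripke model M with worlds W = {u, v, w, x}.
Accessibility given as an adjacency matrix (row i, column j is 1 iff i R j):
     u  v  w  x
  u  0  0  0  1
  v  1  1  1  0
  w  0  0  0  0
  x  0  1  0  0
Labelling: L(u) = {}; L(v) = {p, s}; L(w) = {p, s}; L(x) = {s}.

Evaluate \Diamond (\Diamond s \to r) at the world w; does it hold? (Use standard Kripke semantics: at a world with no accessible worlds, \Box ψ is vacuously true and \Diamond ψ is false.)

Recall that \Diamond ψ holds at a world iff ψ holds at some accessible world.
At w: no accessible worlds, so \Diamond (\Diamond s \to r) is false.

No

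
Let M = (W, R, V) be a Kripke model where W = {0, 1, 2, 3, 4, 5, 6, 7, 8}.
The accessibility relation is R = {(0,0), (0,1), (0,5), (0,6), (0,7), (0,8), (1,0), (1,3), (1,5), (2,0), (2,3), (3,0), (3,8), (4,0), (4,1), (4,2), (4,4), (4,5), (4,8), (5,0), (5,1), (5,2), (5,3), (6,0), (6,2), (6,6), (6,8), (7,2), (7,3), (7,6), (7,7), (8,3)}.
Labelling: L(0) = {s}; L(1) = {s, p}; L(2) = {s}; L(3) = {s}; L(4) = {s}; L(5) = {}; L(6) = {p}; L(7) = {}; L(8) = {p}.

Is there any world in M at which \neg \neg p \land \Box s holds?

Let φ = \neg \neg p \land \Box s. Evaluate φ at each world:
  0 (successors {0, 1, 5, 6, 7, 8}): φ is false.
  1 (successors {0, 3, 5}): φ is false.
  2 (successors {0, 3}): φ is false.
  3 (successors {0, 8}): φ is false.
  4 (successors {0, 1, 2, 4, 5, 8}): φ is false.
  5 (successors {0, 1, 2, 3}): φ is false.
  6 (successors {0, 2, 6, 8}): φ is false.
  7 (successors {2, 3, 6, 7}): φ is false.
  8 (successors {3}): φ is true.
Detail at 8 (witness):
  At 8: \neg \neg p is true, \Box s is true, so \neg \neg p \land \Box s is true.
    At 8: \Box s requires s at every successor {3}.
      At 3: s is true.
    So \Box s is true at 8.

Yes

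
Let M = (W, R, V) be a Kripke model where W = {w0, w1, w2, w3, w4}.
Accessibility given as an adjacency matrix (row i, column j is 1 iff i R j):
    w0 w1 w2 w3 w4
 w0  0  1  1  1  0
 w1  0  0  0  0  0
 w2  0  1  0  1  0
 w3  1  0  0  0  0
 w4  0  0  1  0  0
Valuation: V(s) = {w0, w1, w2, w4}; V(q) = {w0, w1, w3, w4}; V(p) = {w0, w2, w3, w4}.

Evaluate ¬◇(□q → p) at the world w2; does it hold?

At w2: ◇(□q → p) is true, so ¬◇(□q → p) is false.
  At w2: ◇(□q → p) requires □q → p at some successor in {w1, w3}.
    □q → p holds at w3, so ◇(□q → p) is true at w2.
      At w3: □q is true, p is true, so □q → p is true.

No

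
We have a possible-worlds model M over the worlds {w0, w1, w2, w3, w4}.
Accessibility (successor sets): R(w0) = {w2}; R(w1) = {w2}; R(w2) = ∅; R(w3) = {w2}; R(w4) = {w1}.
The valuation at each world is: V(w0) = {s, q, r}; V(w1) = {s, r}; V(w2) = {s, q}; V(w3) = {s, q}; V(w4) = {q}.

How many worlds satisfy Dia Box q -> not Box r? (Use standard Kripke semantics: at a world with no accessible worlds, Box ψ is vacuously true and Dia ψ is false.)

Recall that Box ψ holds at a world iff ψ holds at every accessible world, and Dia ψ holds iff ψ holds at some accessible world.
Let φ = Dia Box q -> not Box r. Evaluate φ at each world:
  w0 (successors {w2}): φ is true.
  w1 (successors {w2}): φ is true.
  w2 (successors ∅): φ is true.
  w3 (successors {w2}): φ is true.
  w4 (successors {w1}): φ is false.
For instance, at w3:
  At w3: Dia Box q is true, not Box r is true, so Dia Box q -> not Box r is true.
    At w3: Dia Box q requires Box q at some successor in {w2}.
      Box q holds at w2, so Dia Box q is true at w3.
    At w3: Box r is false, so not Box r is true.
      At w3: Box r requires r at every successor {w2}.
        r fails at w2, so Box r is false at w3.
Satisfying worlds: {w0, w1, w2, w3}

4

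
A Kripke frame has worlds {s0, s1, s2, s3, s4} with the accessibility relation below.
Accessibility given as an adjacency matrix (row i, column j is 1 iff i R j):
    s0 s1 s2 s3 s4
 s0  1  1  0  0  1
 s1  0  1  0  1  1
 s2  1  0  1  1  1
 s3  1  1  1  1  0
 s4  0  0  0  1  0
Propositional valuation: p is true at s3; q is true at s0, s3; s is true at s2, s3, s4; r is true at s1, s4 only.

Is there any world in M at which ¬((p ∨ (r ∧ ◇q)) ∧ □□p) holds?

Yes

Let φ = ¬((p ∨ (r ∧ ◇q)) ∧ □□p). Evaluate φ at each world:
  s0 (successors {s0, s1, s4}): φ is true.
  s1 (successors {s1, s3, s4}): φ is true.
  s2 (successors {s0, s2, s3, s4}): φ is true.
  s3 (successors {s0, s1, s2, s3}): φ is true.
  s4 (successors {s3}): φ is true.
Detail at s0 (witness):
  At s0: (p ∨ (r ∧ ◇q)) ∧ □□p is false, so ¬((p ∨ (r ∧ ◇q)) ∧ □□p) is true.
    At s0: p ∨ (r ∧ ◇q) is false, □□p is false, so (p ∨ (r ∧ ◇q)) ∧ □□p is false.
      At s0: p is false, r ∧ ◇q is false, so p ∨ (r ∧ ◇q) is false.
      At s0: □□p requires □p at every successor {s0, s1, s4}.
        □p fails at s0, so □□p is false at s0.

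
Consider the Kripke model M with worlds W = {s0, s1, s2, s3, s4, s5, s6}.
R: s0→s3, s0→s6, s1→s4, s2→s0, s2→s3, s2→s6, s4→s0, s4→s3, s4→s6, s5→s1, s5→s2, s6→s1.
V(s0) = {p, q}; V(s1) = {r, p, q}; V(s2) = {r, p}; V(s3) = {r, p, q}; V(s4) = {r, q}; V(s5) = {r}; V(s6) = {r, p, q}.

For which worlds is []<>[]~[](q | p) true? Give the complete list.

s1, s3

Let φ = []<>[]~[](q | p). Evaluate φ at each world:
  s0 (successors {s3, s6}): φ is false.
  s1 (successors {s4}): φ is true.
  s2 (successors {s0, s3, s6}): φ is false.
  s3 (successors ∅): φ is true.
  s4 (successors {s0, s3, s6}): φ is false.
  s5 (successors {s1, s2}): φ is false.
  s6 (successors {s1}): φ is false.
For instance, at s0:
  At s0: []<>[]~[](q | p) requires <>[]~[](q | p) at every successor {s3, s6}.
    <>[]~[](q | p) fails at s3, so []<>[]~[](q | p) is false at s0.
      At s3: no accessible worlds, so <>[]~[](q | p) is false.
Satisfying worlds: {s1, s3}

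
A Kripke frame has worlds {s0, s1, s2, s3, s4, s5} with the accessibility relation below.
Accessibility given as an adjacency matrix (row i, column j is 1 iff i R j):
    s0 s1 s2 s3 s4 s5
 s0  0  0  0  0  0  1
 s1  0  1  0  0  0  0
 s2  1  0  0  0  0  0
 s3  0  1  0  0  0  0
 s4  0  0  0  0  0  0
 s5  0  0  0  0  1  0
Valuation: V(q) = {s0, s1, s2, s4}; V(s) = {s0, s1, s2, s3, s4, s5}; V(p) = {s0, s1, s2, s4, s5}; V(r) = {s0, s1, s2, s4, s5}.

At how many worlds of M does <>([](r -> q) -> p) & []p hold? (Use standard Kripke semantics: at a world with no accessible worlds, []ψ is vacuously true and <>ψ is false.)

Recall that []ψ holds at a world iff ψ holds at every accessible world, and <>ψ holds iff ψ holds at some accessible world.
Let φ = <>([](r -> q) -> p) & []p. Evaluate φ at each world:
  s0 (successors {s5}): φ is true.
  s1 (successors {s1}): φ is true.
  s2 (successors {s0}): φ is true.
  s3 (successors {s1}): φ is true.
  s4 (successors ∅): φ is false.
  s5 (successors {s4}): φ is true.
For instance, at s0:
  At s0: <>([](r -> q) -> p) is true, []p is true, so <>([](r -> q) -> p) & []p is true.
    At s0: <>([](r -> q) -> p) requires [](r -> q) -> p at some successor in {s5}.
      [](r -> q) -> p holds at s5, so <>([](r -> q) -> p) is true at s0.
    At s0: []p requires p at every successor {s5}.
      At s5: p is true.
    So []p is true at s0.
Satisfying worlds: {s0, s1, s2, s3, s5}

5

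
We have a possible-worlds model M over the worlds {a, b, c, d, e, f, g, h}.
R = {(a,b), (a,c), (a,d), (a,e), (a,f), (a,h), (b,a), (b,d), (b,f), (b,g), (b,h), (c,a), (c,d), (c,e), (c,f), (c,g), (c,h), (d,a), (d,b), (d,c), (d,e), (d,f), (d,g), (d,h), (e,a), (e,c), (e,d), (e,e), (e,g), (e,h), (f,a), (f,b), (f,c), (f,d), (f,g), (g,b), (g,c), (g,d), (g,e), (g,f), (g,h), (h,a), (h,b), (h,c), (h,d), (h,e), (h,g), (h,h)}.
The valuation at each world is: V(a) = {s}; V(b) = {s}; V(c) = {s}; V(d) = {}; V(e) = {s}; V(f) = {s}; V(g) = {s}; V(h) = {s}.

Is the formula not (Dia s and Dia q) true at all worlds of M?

Let φ = not (Dia s and Dia q). Evaluate φ at each world:
  a (successors {b, c, d, e, f, h}): φ is true.
  b (successors {a, d, f, g, h}): φ is true.
  c (successors {a, d, e, f, g, h}): φ is true.
  d (successors {a, b, c, e, f, g, h}): φ is true.
  e (successors {a, c, d, e, g, h}): φ is true.
  f (successors {a, b, c, d, g}): φ is true.
  g (successors {b, c, d, e, f, h}): φ is true.
  h (successors {a, b, c, d, e, g, h}): φ is true.
For instance, at h:
  At h: Dia s and Dia q is false, so not (Dia s and Dia q) is true.
    At h: Dia s is true, Dia q is false, so Dia s and Dia q is false.
      At h: Dia s requires s at some successor in {a, b, c, d, e, g, h}.
        s holds at a, so Dia s is true at h.
      At h: Dia q requires q at some successor in {a, b, c, d, e, g, h}.
        At a: q is false.
        At b: q is false.
        At c: q is false.
        At d: q is false.
        At e: q is false.
        At g: q is false.
        At h: q is false.
      So Dia q is false at h.

Yes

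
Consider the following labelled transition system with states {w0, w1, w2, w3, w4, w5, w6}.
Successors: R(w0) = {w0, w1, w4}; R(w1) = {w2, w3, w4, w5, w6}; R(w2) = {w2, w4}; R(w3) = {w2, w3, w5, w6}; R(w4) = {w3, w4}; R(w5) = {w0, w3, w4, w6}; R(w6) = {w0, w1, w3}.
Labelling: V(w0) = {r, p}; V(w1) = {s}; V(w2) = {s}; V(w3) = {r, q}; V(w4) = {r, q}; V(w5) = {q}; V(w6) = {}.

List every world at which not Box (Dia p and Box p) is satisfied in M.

Let φ = not Box (Dia p and Box p). Evaluate φ at each world:
  w0 (successors {w0, w1, w4}): φ is true.
  w1 (successors {w2, w3, w4, w5, w6}): φ is true.
  w2 (successors {w2, w4}): φ is true.
  w3 (successors {w2, w3, w5, w6}): φ is true.
  w4 (successors {w3, w4}): φ is true.
  w5 (successors {w0, w3, w4, w6}): φ is true.
  w6 (successors {w0, w1, w3}): φ is true.
For instance, at w0:
  At w0: Box (Dia p and Box p) is false, so not Box (Dia p and Box p) is true.
    At w0: Box (Dia p and Box p) requires Dia p and Box p at every successor {w0, w1, w4}.
      Dia p and Box p fails at w0, so Box (Dia p and Box p) is false at w0.
Satisfying worlds: {w0, w1, w2, w3, w4, w5, w6}

w0, w1, w2, w3, w4, w5, w6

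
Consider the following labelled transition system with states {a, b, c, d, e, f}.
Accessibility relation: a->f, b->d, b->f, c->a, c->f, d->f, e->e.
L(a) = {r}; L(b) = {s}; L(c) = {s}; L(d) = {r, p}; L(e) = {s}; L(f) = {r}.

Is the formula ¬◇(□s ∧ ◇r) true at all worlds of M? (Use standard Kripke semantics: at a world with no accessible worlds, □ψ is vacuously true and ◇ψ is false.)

Yes

Recall that □ψ holds at a world iff ψ holds at every accessible world, and ◇ψ holds iff ψ holds at some accessible world.
Let φ = ¬◇(□s ∧ ◇r). Evaluate φ at each world:
  a (successors {f}): φ is true.
  b (successors {d, f}): φ is true.
  c (successors {a, f}): φ is true.
  d (successors {f}): φ is true.
  e (successors {e}): φ is true.
  f (successors ∅): φ is true.
For instance, at d:
  At d: ◇(□s ∧ ◇r) is false, so ¬◇(□s ∧ ◇r) is true.
    At d: ◇(□s ∧ ◇r) requires □s ∧ ◇r at some successor in {f}.
      At f: □s ∧ ◇r is false.
    So ◇(□s ∧ ◇r) is false at d.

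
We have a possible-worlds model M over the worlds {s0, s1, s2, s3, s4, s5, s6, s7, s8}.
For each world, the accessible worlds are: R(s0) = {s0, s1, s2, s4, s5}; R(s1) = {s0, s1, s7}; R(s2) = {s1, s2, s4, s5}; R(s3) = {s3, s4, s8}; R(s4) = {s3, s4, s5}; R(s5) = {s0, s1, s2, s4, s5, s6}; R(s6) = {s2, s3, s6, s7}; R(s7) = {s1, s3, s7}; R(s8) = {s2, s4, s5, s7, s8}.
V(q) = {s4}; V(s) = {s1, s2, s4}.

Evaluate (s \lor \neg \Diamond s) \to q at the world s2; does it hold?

At s2: s \lor \neg \Diamond s is true, q is false, so (s \lor \neg \Diamond s) \to q is false.
  At s2: s is true, \neg \Diamond s is false, so s \lor \neg \Diamond s is true.
    At s2: \Diamond s is true, so \neg \Diamond s is false.
      At s2: \Diamond s requires s at some successor in {s1, s2, s4, s5}.
        s holds at s1, so \Diamond s is true at s2.

No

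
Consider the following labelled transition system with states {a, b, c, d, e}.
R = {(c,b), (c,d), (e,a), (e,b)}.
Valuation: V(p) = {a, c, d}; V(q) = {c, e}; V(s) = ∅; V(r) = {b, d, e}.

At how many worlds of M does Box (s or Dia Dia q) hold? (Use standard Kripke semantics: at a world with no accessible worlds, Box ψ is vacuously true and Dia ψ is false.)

Let φ = Box (s or Dia Dia q). Evaluate φ at each world:
  a (successors ∅): φ is true.
  b (successors ∅): φ is true.
  c (successors {b, d}): φ is false.
  d (successors ∅): φ is true.
  e (successors {a, b}): φ is false.
For instance, at c:
  At c: Box (s or Dia Dia q) requires s or Dia Dia q at every successor {b, d}.
    s or Dia Dia q fails at b, so Box (s or Dia Dia q) is false at c.
      At b: s is false, Dia Dia q is false, so s or Dia Dia q is false.
Satisfying worlds: {a, b, d}

3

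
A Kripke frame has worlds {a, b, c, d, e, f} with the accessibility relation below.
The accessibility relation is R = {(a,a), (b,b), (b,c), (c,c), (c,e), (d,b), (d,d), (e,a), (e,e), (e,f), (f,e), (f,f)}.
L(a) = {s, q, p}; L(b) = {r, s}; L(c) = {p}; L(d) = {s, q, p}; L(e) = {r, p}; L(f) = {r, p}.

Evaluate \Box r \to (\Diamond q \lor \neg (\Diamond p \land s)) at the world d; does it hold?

At d: \Box r is false, \Diamond q \lor \neg (\Diamond p \land s) is true, so \Box r \to (\Diamond q \lor \neg (\Diamond p \land s)) is true.
  At d: \Box r requires r at every successor {b, d}.
    r fails at d, so \Box r is false at d.
  At d: \Diamond q is true, \neg (\Diamond p \land s) is false, so \Diamond q \lor \neg (\Diamond p \land s) is true.
    At d: \Diamond q requires q at some successor in {b, d}.
      q holds at d, so \Diamond q is true at d.
    At d: \Diamond p \land s is true, so \neg (\Diamond p \land s) is false.
      At d: \Diamond p is true, s is true, so \Diamond p \land s is true.

Yes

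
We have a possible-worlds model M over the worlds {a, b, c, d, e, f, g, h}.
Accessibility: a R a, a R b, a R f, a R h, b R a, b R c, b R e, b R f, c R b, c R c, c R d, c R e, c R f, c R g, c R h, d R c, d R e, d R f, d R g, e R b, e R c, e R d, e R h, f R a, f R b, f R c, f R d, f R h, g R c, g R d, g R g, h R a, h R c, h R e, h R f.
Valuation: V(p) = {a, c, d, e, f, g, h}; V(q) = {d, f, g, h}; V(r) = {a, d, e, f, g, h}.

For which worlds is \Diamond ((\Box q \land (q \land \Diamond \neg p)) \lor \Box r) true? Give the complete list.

Let φ = \Diamond ((\Box q \land (q \land \Diamond \neg p)) \lor \Box r). Evaluate φ at each world:
  a (successors {a, b, f, h}): φ is false.
  b (successors {a, c, e, f}): φ is false.
  c (successors {b, c, d, e, f, g, h}): φ is false.
  d (successors {c, e, f, g}): φ is false.
  e (successors {b, c, d, h}): φ is false.
  f (successors {a, b, c, d, h}): φ is false.
  g (successors {c, d, g}): φ is false.
  h (successors {a, c, e, f}): φ is false.
For instance, at h:
  At h: \Diamond ((\Box q \land (q \land \Diamond \neg p)) \lor \Box r) requires (\Box q \land (q \land \Diamond \neg p)) \lor \Box r at some successor in {a, c, e, f}.
    At a: (\Box q \land (q \land \Diamond \neg p)) \lor \Box r is false.
    At c: (\Box q \land (q \land \Diamond \neg p)) \lor \Box r is false.
    At e: (\Box q \land (q \land \Diamond \neg p)) \lor \Box r is false.
    At f: (\Box q \land (q \land \Diamond \neg p)) \lor \Box r is false.
  So \Diamond ((\Box q \land (q \land \Diamond \neg p)) \lor \Box r) is false at h.
Satisfying worlds: none.

none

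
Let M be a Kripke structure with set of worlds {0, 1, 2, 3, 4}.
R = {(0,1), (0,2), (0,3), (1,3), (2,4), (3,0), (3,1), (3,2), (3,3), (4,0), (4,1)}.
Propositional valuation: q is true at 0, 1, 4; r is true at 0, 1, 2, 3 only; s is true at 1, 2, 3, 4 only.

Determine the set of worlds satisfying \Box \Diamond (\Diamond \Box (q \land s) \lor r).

1, 2, 4

Let φ = \Box \Diamond (\Diamond \Box (q \land s) \lor r). Evaluate φ at each world:
  0 (successors {1, 2, 3}): φ is false.
  1 (successors {3}): φ is true.
  2 (successors {4}): φ is true.
  3 (successors {0, 1, 2, 3}): φ is false.
  4 (successors {0, 1}): φ is true.
For instance, at 1:
  At 1: \Box \Diamond (\Diamond \Box (q \land s) \lor r) requires \Diamond (\Diamond \Box (q \land s) \lor r) at every successor {3}.
      At 3: \Diamond (\Diamond \Box (q \land s) \lor r) requires \Diamond \Box (q \land s) \lor r at some successor in {0, 1, 2, 3}.
        \Diamond \Box (q \land s) \lor r holds at 0, so \Diamond (\Diamond \Box (q \land s) \lor r) is true at 3.
  So \Box \Diamond (\Diamond \Box (q \land s) \lor r) is true at 1.
Satisfying worlds: {1, 2, 4}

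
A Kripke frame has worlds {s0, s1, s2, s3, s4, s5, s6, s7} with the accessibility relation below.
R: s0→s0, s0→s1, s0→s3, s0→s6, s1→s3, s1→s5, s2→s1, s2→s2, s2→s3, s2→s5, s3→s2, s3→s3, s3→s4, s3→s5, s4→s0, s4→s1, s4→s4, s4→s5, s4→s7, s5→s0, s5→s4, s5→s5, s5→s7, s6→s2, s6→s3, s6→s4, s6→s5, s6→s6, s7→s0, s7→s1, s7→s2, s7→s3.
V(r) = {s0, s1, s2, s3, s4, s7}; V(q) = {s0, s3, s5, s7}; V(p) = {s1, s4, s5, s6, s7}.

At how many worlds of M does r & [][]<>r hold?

6

Let φ = r & [][]<>r. Evaluate φ at each world:
  s0 (successors {s0, s1, s3, s6}): φ is true.
  s1 (successors {s3, s5}): φ is true.
  s2 (successors {s1, s2, s3, s5}): φ is true.
  s3 (successors {s2, s3, s4, s5}): φ is true.
  s4 (successors {s0, s1, s4, s5, s7}): φ is true.
  s5 (successors {s0, s4, s5, s7}): φ is false.
  s6 (successors {s2, s3, s4, s5, s6}): φ is false.
  s7 (successors {s0, s1, s2, s3}): φ is true.
For instance, at s3:
  At s3: r is true, [][]<>r is true, so r & [][]<>r is true.
    At s3: [][]<>r requires []<>r at every successor {s2, s3, s4, s5}.
      At s2: []<>r is true.
      At s3: []<>r is true.
      At s4: []<>r is true.
      At s5: []<>r is true.
    So [][]<>r is true at s3.
Satisfying worlds: {s0, s1, s2, s3, s4, s7}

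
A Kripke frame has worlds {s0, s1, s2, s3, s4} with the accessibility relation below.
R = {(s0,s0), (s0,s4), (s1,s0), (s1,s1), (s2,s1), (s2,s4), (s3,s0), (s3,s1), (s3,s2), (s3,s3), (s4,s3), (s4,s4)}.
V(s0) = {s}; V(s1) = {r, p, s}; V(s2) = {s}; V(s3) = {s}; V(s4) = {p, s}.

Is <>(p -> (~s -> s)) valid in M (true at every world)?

Recall that <>ψ holds at a world iff ψ holds at some accessible world.
Let φ = <>(p -> (~s -> s)). Evaluate φ at each world:
  s0 (successors {s0, s4}): φ is true.
  s1 (successors {s0, s1}): φ is true.
  s2 (successors {s1, s4}): φ is true.
  s3 (successors {s0, s1, s2, s3}): φ is true.
  s4 (successors {s3, s4}): φ is true.
For instance, at s3:
  At s3: <>(p -> (~s -> s)) requires p -> (~s -> s) at some successor in {s0, s1, s2, s3}.
    p -> (~s -> s) holds at s0, so <>(p -> (~s -> s)) is true at s3.

Yes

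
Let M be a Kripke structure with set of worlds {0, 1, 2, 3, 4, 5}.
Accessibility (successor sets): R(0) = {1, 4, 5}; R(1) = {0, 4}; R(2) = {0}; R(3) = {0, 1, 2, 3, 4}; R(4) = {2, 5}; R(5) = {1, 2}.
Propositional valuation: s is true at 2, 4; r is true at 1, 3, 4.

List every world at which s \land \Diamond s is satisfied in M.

4

Recall that \Diamond ψ holds at a world iff ψ holds at some accessible world.
Let φ = s \land \Diamond s. Evaluate φ at each world:
  0 (successors {1, 4, 5}): φ is false.
  1 (successors {0, 4}): φ is false.
  2 (successors {0}): φ is false.
  3 (successors {0, 1, 2, 3, 4}): φ is false.
  4 (successors {2, 5}): φ is true.
  5 (successors {1, 2}): φ is false.
For instance, at 3:
  At 3: s is false, \Diamond s is true, so s \land \Diamond s is false.
    At 3: \Diamond s requires s at some successor in {0, 1, 2, 3, 4}.
      s holds at 2, so \Diamond s is true at 3.
Satisfying worlds: {4}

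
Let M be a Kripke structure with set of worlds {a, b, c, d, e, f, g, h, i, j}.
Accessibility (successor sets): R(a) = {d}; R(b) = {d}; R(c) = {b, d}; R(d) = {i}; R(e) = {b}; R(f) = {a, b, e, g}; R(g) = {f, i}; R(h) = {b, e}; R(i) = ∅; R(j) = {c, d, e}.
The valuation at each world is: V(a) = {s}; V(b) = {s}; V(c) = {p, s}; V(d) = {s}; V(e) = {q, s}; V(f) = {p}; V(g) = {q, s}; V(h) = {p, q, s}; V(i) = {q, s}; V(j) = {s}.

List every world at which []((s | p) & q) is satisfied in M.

Let φ = []((s | p) & q). Evaluate φ at each world:
  a (successors {d}): φ is false.
  b (successors {d}): φ is false.
  c (successors {b, d}): φ is false.
  d (successors {i}): φ is true.
  e (successors {b}): φ is false.
  f (successors {a, b, e, g}): φ is false.
  g (successors {f, i}): φ is false.
  h (successors {b, e}): φ is false.
  i (successors ∅): φ is true.
  j (successors {c, d, e}): φ is false.
For instance, at j:
  At j: []((s | p) & q) requires (s | p) & q at every successor {c, d, e}.
    (s | p) & q fails at c, so []((s | p) & q) is false at j.
Satisfying worlds: {d, i}

d, i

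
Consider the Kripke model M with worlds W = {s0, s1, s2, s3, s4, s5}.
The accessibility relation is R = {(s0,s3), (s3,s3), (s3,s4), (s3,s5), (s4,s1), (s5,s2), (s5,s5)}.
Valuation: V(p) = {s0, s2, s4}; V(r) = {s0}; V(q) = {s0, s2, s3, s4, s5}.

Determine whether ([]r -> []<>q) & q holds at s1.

At s1: []r -> []<>q is true, q is false, so ([]r -> []<>q) & q is false.
  At s1: []r is true, []<>q is true, so []r -> []<>q is true.
    At s1: no accessible worlds, so []r holds vacuously.
    At s1: no accessible worlds, so []<>q holds vacuously.

No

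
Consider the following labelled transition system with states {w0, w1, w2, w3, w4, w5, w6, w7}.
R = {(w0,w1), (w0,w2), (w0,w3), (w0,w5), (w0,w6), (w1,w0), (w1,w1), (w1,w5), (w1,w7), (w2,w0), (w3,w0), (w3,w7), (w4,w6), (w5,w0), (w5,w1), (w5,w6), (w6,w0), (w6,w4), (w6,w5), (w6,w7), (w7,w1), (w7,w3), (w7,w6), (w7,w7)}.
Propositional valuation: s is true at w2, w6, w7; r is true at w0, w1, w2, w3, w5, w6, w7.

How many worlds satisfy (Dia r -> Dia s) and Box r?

6

Let φ = (Dia r -> Dia s) and Box r. Evaluate φ at each world:
  w0 (successors {w1, w2, w3, w5, w6}): φ is true.
  w1 (successors {w0, w1, w5, w7}): φ is true.
  w2 (successors {w0}): φ is false.
  w3 (successors {w0, w7}): φ is true.
  w4 (successors {w6}): φ is true.
  w5 (successors {w0, w1, w6}): φ is true.
  w6 (successors {w0, w4, w5, w7}): φ is false.
  w7 (successors {w1, w3, w6, w7}): φ is true.
For instance, at w3:
  At w3: Dia r -> Dia s is true, Box r is true, so (Dia r -> Dia s) and Box r is true.
    At w3: Dia r is true, Dia s is true, so Dia r -> Dia s is true.
      At w3: Dia r requires r at some successor in {w0, w7}.
        r holds at w0, so Dia r is true at w3.
      At w3: Dia s requires s at some successor in {w0, w7}.
        s holds at w7, so Dia s is true at w3.
    At w3: Box r requires r at every successor {w0, w7}.
      At w0: r is true.
      At w7: r is true.
    So Box r is true at w3.
Satisfying worlds: {w0, w1, w3, w4, w5, w7}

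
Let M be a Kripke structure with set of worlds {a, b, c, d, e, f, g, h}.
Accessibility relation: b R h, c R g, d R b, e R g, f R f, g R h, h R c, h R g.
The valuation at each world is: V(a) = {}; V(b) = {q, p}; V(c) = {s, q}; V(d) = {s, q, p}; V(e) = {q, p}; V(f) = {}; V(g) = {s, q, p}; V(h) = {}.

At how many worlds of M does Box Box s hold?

3

Let φ = Box Box s. Evaluate φ at each world:
  a (successors ∅): φ is true.
  b (successors {h}): φ is true.
  c (successors {g}): φ is false.
  d (successors {b}): φ is false.
  e (successors {g}): φ is false.
  f (successors {f}): φ is false.
  g (successors {h}): φ is true.
  h (successors {c, g}): φ is false.
For instance, at d:
  At d: Box Box s requires Box s at every successor {b}.
    Box s fails at b, so Box Box s is false at d.
      At b: Box s requires s at every successor {h}.
        s fails at h, so Box s is false at b.
Satisfying worlds: {a, b, g}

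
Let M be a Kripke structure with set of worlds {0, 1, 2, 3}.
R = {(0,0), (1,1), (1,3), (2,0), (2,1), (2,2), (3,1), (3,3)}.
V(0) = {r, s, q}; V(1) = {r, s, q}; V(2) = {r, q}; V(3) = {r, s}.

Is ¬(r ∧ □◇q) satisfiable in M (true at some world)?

No

Recall that □ψ holds at a world iff ψ holds at every accessible world, and ◇ψ holds iff ψ holds at some accessible world.
Let φ = ¬(r ∧ □◇q). Evaluate φ at each world:
  0 (successors {0}): φ is false.
  1 (successors {1, 3}): φ is false.
  2 (successors {0, 1, 2}): φ is false.
  3 (successors {1, 3}): φ is false.
For instance, at 1:
  At 1: r ∧ □◇q is true, so ¬(r ∧ □◇q) is false.
    At 1: r is true, □◇q is true, so r ∧ □◇q is true.
      At 1: □◇q requires ◇q at every successor {1, 3}.
        At 1: ◇q is true.
        At 3: ◇q is true.
      So □◇q is true at 1.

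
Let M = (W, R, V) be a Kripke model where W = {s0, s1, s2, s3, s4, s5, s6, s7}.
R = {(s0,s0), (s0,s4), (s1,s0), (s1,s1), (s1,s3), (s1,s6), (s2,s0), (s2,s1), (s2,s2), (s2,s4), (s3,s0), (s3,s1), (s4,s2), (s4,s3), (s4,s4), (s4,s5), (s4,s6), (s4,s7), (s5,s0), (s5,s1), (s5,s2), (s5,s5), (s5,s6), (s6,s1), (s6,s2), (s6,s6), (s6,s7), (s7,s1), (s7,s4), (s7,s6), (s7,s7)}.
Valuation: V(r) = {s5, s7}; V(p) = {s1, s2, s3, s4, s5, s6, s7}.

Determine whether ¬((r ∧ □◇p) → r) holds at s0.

No

At s0: (r ∧ □◇p) → r is true, so ¬((r ∧ □◇p) → r) is false.
  At s0: r ∧ □◇p is false, r is false, so (r ∧ □◇p) → r is true.
    At s0: r is false, □◇p is true, so r ∧ □◇p is false.
      At s0: □◇p requires ◇p at every successor {s0, s4}.
        At s0: ◇p is true.
        At s4: ◇p is true.
      So □◇p is true at s0.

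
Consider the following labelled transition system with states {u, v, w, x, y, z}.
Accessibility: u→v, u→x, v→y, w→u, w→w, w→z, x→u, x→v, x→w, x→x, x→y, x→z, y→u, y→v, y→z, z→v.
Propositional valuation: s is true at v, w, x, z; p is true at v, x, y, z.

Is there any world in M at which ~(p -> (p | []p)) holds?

No

Let φ = ~(p -> (p | []p)). Evaluate φ at each world:
  u (successors {v, x}): φ is false.
  v (successors {y}): φ is false.
  w (successors {u, w, z}): φ is false.
  x (successors {u, v, w, x, y, z}): φ is false.
  y (successors {u, v, z}): φ is false.
  z (successors {v}): φ is false.
For instance, at x:
  At x: p -> (p | []p) is true, so ~(p -> (p | []p)) is false.
    At x: p is true, p | []p is true, so p -> (p | []p) is true.
      At x: p is true, []p is false, so p | []p is true.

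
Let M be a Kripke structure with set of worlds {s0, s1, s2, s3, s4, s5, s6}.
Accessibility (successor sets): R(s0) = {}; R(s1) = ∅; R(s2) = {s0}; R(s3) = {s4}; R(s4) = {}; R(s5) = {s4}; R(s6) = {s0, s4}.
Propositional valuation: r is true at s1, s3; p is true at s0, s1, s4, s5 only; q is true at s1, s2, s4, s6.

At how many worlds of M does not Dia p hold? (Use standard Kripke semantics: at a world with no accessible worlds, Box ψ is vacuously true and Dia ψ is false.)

Let φ = not Dia p. Evaluate φ at each world:
  s0 (successors ∅): φ is true.
  s1 (successors ∅): φ is true.
  s2 (successors {s0}): φ is false.
  s3 (successors {s4}): φ is false.
  s4 (successors ∅): φ is true.
  s5 (successors {s4}): φ is false.
  s6 (successors {s0, s4}): φ is false.
For instance, at s3:
  At s3: Dia p is true, so not Dia p is false.
    At s3: Dia p requires p at some successor in {s4}.
      p holds at s4, so Dia p is true at s3.
Satisfying worlds: {s0, s1, s4}

3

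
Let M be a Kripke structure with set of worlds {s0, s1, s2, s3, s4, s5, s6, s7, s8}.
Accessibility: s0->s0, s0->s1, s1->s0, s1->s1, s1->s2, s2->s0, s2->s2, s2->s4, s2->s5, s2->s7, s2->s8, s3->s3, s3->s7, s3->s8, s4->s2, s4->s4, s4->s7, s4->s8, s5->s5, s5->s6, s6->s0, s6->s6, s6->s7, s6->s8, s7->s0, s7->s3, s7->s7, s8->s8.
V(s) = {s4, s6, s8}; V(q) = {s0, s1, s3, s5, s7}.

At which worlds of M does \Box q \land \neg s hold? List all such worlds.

s0, s7

Recall that \Box ψ holds at a world iff ψ holds at every accessible world, and \Diamond ψ holds iff ψ holds at some accessible world.
Let φ = \Box q \land \neg s. Evaluate φ at each world:
  s0 (successors {s0, s1}): φ is true.
  s1 (successors {s0, s1, s2}): φ is false.
  s2 (successors {s0, s2, s4, s5, s7, s8}): φ is false.
  s3 (successors {s3, s7, s8}): φ is false.
  s4 (successors {s2, s4, s7, s8}): φ is false.
  s5 (successors {s5, s6}): φ is false.
  s6 (successors {s0, s6, s7, s8}): φ is false.
  s7 (successors {s0, s3, s7}): φ is true.
  s8 (successors {s8}): φ is false.
For instance, at s1:
  At s1: \Box q is false, \neg s is true, so \Box q \land \neg s is false.
    At s1: \Box q requires q at every successor {s0, s1, s2}.
      q fails at s2, so \Box q is false at s1.
Satisfying worlds: {s0, s7}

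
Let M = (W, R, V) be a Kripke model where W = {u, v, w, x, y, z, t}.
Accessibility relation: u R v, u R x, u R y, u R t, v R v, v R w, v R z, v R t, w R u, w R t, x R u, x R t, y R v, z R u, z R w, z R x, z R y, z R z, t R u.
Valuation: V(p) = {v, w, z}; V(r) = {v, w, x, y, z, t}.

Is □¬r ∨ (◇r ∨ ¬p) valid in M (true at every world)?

Yes

Let φ = □¬r ∨ (◇r ∨ ¬p). Evaluate φ at each world:
  u (successors {v, x, y, t}): φ is true.
  v (successors {v, w, z, t}): φ is true.
  w (successors {u, t}): φ is true.
  x (successors {u, t}): φ is true.
  y (successors {v}): φ is true.
  z (successors {u, w, x, y, z}): φ is true.
  t (successors {u}): φ is true.
For instance, at z:
  At z: □¬r is false, ◇r ∨ ¬p is true, so □¬r ∨ (◇r ∨ ¬p) is true.
    At z: □¬r requires ¬r at every successor {u, w, x, y, z}.
      ¬r fails at w, so □¬r is false at z.
    At z: ◇r is true, ¬p is false, so ◇r ∨ ¬p is true.
      At z: ◇r requires r at some successor in {u, w, x, y, z}.
        r holds at w, so ◇r is true at z.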